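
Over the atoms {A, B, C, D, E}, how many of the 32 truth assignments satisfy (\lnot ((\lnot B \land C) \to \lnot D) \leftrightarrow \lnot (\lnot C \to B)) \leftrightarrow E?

16

Initial set: {((\lnot ((\lnot B \land C) \to \lnot D) \leftrightarrow \lnot (\lnot C \to B)) \leftrightarrow E)}.
((\lnot ((\lnot B \land C) \to \lnot D) \leftrightarrow \lnot (\lnot C \to B)) \leftrightarrow E): β-rule — branch into (\lnot ((\lnot B \land C) \to \lnot D) \leftrightarrow \lnot (\lnot C \to B)), E  //  \lnot (\lnot ((\lnot B \land C) \to \lnot D) \leftrightarrow \lnot (\lnot C \to B)), \lnot E.
  branch 1 (add (\lnot ((\lnot B \land C) \to \lnot D) \leftrightarrow \lnot (\lnot C \to B)), E):
    (\lnot ((\lnot B \land C) \to \lnot D) \leftrightarrow \lnot (\lnot C \to B)): β-rule — branch into \lnot ((\lnot B \land C) \to \lnot D), \lnot (\lnot C \to B)  //  \lnot \lnot ((\lnot B \land C) \to \lnot D), \lnot \lnot (\lnot C \to B).
      branch 1.1 (add \lnot ((\lnot B \land C) \to \lnot D), \lnot (\lnot C \to B)):
        \lnot ((\lnot B \land C) \to \lnot D): α-rule — add (\lnot B \land C), \lnot \lnot D.
        \lnot (\lnot C \to B): α-rule — add \lnot C, \lnot B.
        (\lnot B \land C): α-rule — add \lnot B, C.
        × closes — contains both C and \lnot C.
      branch 1.2 (add \lnot \lnot ((\lnot B \land C) \to \lnot D), \lnot \lnot (\lnot C \to B)):
        \lnot \lnot ((\lnot B \land C) \to \lnot D): β-rule — branch into \lnot (\lnot B \land C)  //  \lnot D.
          branch 1.2.1 (add \lnot (\lnot B \land C)):
            \lnot \lnot (\lnot C \to B): β-rule — branch into \lnot \lnot C  //  B.
              branch 1.2.1.1 (add \lnot \lnot C):
                \lnot (\lnot B \land C): β-rule — branch into \lnot \lnot B  //  \lnot C.
                  branch 1.2.1.1.1 (add \lnot \lnot B):
                    ○ open, literals {B=T, C=T, E=T}.
                  branch 1.2.1.1.2 (add \lnot C):
                    × closes — contains both C and \lnot C.
              branch 1.2.1.2 (add B):
                \lnot (\lnot B \land C): β-rule — branch into \lnot \lnot B  //  \lnot C.
                  branch 1.2.1.2.1 (add \lnot \lnot B):
                    ○ open, literals {B=T, E=T}.
                  branch 1.2.1.2.2 (add \lnot C):
                    ○ open, literals {B=T, C=F, E=T}.
          branch 1.2.2 (add \lnot D):
            \lnot \lnot (\lnot C \to B): β-rule — branch into \lnot \lnot C  //  B.
              branch 1.2.2.1 (add \lnot \lnot C):
                ○ open, literals {C=T, D=F, E=T}.
              branch 1.2.2.2 (add B):
                ○ open, literals {B=T, D=F, E=T}.
  branch 2 (add \lnot (\lnot ((\lnot B \land C) \to \lnot D) \leftrightarrow \lnot (\lnot C \to B)), \lnot E):
    \lnot (\lnot ((\lnot B \land C) \to \lnot D) \leftrightarrow \lnot (\lnot C \to B)): β-rule — branch into \lnot ((\lnot B \land C) \to \lnot D), \lnot \lnot (\lnot C \to B)  //  \lnot \lnot ((\lnot B \land C) \to \lnot D), \lnot (\lnot C \to B).
      branch 2.1 (add \lnot ((\lnot B \land C) \to \lnot D), \lnot \lnot (\lnot C \to B)):
        \lnot ((\lnot B \land C) \to \lnot D): α-rule — add (\lnot B \land C), \lnot \lnot D.
        (\lnot B \land C): α-rule — add \lnot B, C.
        \lnot \lnot (\lnot C \to B): β-rule — branch into \lnot \lnot C  //  B.
          branch 2.1.1 (add \lnot \lnot C):
            ○ open, literals {B=F, C=T, D=T, E=F}.
          branch 2.1.2 (add B):
            × closes — contains both B and \lnot B.
      branch 2.2 (add \lnot \lnot ((\lnot B \land C) \to \lnot D), \lnot (\lnot C \to B)):
        \lnot (\lnot C \to B): α-rule — add \lnot C, \lnot B.
        \lnot \lnot ((\lnot B \land C) \to \lnot D): β-rule — branch into \lnot (\lnot B \land C)  //  \lnot D.
          branch 2.2.1 (add \lnot (\lnot B \land C)):
            \lnot (\lnot B \land C): β-rule — branch into \lnot \lnot B  //  \lnot C.
              branch 2.2.1.1 (add \lnot \lnot B):
                × closes — contains both B and \lnot B.
              branch 2.2.1.2 (add \lnot C):
                ○ open, literals {B=F, C=F, E=F}.
          branch 2.2.2 (add \lnot D):
            ○ open, literals {B=F, C=F, D=F, E=F}.
4 branches closed, 8 open.
Each open branch fixes some atoms; the unmentioned ones are free. Counting distinct full assignments: branch {B=T, C=T, E=T} (A, D) contributes 4 new; branch {B=T, E=T} (A, C, D) contributes 4 new; branch {B=T, C=F, E=T} (A, D) contributes 0 new; branch {C=T, D=F, E=T} (A, B) contributes 2 new; branch {B=T, D=F, E=T} (A, C) contributes 0 new; branch {B=F, C=T, D=T, E=F} (A) contributes 2 new; branch {B=F, C=F, E=F} (A, D) contributes 4 new; branch {B=F, C=F, D=F, E=F} (A) contributes 0 new. Total: 16.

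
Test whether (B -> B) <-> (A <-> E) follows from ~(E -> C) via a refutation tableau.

Initial set: {~(E -> C); ~((B -> B) <-> (A <-> E))}.
~(E -> C): α-rule — add E, ~C.
~((B -> B) <-> (A <-> E)): β-rule — branch into (B -> B), ~(A <-> E)  //  ~(B -> B), (A <-> E).
  branch 1 (add (B -> B), ~(A <-> E)):
    (B -> B): β-rule — branch into ~B  //  B.
      branch 1.1 (add ~B):
        ~(A <-> E): β-rule — branch into A, ~E  //  ~A, E.
          branch 1.1.1 (add A, ~E):
            × closes — contains both E and ~E.
          branch 1.1.2 (add ~A, E):
            ○ open, literals {A=0, B=0, C=0, E=1}.
      branch 1.2 (add B):
        ~(A <-> E): β-rule — branch into A, ~E  //  ~A, E.
          branch 1.2.1 (add A, ~E):
            × closes — contains both E and ~E.
          branch 1.2.2 (add ~A, E):
            ○ open, literals {A=0, B=1, C=0, E=1}.
  branch 2 (add ~(B -> B), (A <-> E)):
    ~(B -> B): α-rule — add B, ~B.
    × closes — contains both B and ~B.
3 branches closed, 2 open.
An open branch gives a countermodel: A=0, B=0, C=0, E=1 (unmentioned atoms arbitrary); the premises hold there but the conclusion fails.

No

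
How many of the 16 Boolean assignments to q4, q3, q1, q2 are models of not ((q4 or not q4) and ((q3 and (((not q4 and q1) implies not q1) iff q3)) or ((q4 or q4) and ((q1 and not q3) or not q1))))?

6

Initial set: {T not ((q4 or not q4) and ((q3 and (((not q4 and q1) implies not q1) iff q3)) or ((q4 or q4) and ((q1 and not q3) or not q1))))}.
T not ((q4 or not q4) and ((q3 and (((not q4 and q1) implies not q1) iff q3)) or ((q4 or q4) and ((q1 and not q3) or not q1)))): β-rule — branch into F (q4 or not q4)  //  F ((q3 and (((not q4 and q1) implies not q1) iff q3)) or ((q4 or q4) and ((q1 and not q3) or not q1))).
  branch 1 (add F (q4 or not q4)):
    F (q4 or not q4): α-rule — add F q4, F not q4.
    × closes — contains both q4 and not q4.
  branch 2 (add F ((q3 and (((not q4 and q1) implies not q1) iff q3)) or ((q4 or q4) and ((q1 and not q3) or not q1)))):
    F ((q3 and (((not q4 and q1) implies not q1) iff q3)) or ((q4 or q4) and ((q1 and not q3) or not q1))): α-rule — add F (q3 and (((not q4 and q1) implies not q1) iff q3)), F ((q4 or q4) and ((q1 and not q3) or not q1)).
    F (q3 and (((not q4 and q1) implies not q1) iff q3)): β-rule — branch into F q3  //  F (((not q4 and q1) implies not q1) iff q3).
      branch 2.1 (add F q3):
        F ((q4 or q4) and ((q1 and not q3) or not q1)): β-rule — branch into F (q4 or q4)  //  F ((q1 and not q3) or not q1).
          branch 2.1.1 (add F (q4 or q4)):
            F (q4 or q4): α-rule — add F q4, F q4.
            ○ open, literals {q3=false, q4=false}.
          branch 2.1.2 (add F ((q1 and not q3) or not q1)):
            F ((q1 and not q3) or not q1): α-rule — add F (q1 and not q3), F not q1.
            F (q1 and not q3): β-rule — branch into F q1  //  F not q3.
              branch 2.1.2.1 (add F q1):
                × closes — contains both q1 and not q1.
              branch 2.1.2.2 (add F not q3):
                × closes — contains both q3 and not q3.
      branch 2.2 (add F (((not q4 and q1) implies not q1) iff q3)):
        F ((q4 or q4) and ((q1 and not q3) or not q1)): β-rule — branch into F (q4 or q4)  //  F ((q1 and not q3) or not q1).
          branch 2.2.1 (add F (q4 or q4)):
            F (q4 or q4): α-rule — add F q4, F q4.
            F (((not q4 and q1) implies not q1) iff q3): β-rule — branch into T ((not q4 and q1) implies not q1), F q3  //  F ((not q4 and q1) implies not q1), T q3.
              branch 2.2.1.1 (add T ((not q4 and q1) implies not q1), F q3):
                T ((not q4 and q1) implies not q1): β-rule — branch into F (not q4 and q1)  //  T not q1.
                  branch 2.2.1.1.1 (add F (not q4 and q1)):
                    F (not q4 and q1): β-rule — branch into F not q4  //  F q1.
                      branch 2.2.1.1.1.1 (add F not q4):
                        × closes — contains both q4 and not q4.
                      branch 2.2.1.1.1.2 (add F q1):
                        ○ open, literals {q1=false, q3=false, q4=false}.
                  branch 2.2.1.1.2 (add T not q1):
                    ○ open, literals {q1=false, q3=false, q4=false}.
              branch 2.2.1.2 (add F ((not q4 and q1) implies not q1), T q3):
                F ((not q4 and q1) implies not q1): α-rule — add T (not q4 and q1), F not q1.
                T (not q4 and q1): α-rule — add T not q4, T q1.
                ○ open, literals {q1=true, q3=true, q4=false}.
          branch 2.2.2 (add F ((q1 and not q3) or not q1)):
            F ((q1 and not q3) or not q1): α-rule — add F (q1 and not q3), F not q1.
            F (((not q4 and q1) implies not q1) iff q3): β-rule — branch into T ((not q4 and q1) implies not q1), F q3  //  F ((not q4 and q1) implies not q1), T q3.
              branch 2.2.2.1 (add T ((not q4 and q1) implies not q1), F q3):
                F (q1 and not q3): β-rule — branch into F q1  //  F not q3.
                  branch 2.2.2.1.1 (add F q1):
                    × closes — contains both q1 and not q1.
                  branch 2.2.2.1.2 (add F not q3):
                    × closes — contains both q3 and not q3.
              branch 2.2.2.2 (add F ((not q4 and q1) implies not q1), T q3):
                F ((not q4 and q1) implies not q1): α-rule — add T (not q4 and q1), F not q1.
                T (not q4 and q1): α-rule — add T not q4, T q1.
                F (q1 and not q3): β-rule — branch into F q1  //  F not q3.
                  branch 2.2.2.2.1 (add F q1):
                    × closes — contains both q1 and not q1.
                  branch 2.2.2.2.2 (add F not q3):
                    ○ open, literals {q1=true, q3=true, q4=false}.
7 branches closed, 5 open.
Each open branch fixes some atoms; the unmentioned ones are free. Counting distinct full assignments: branch {q3=false, q4=false} (q1, q2) contributes 4 new; branch {q1=false, q3=false, q4=false} (q2) contributes 0 new; branch {q1=false, q3=false, q4=false} (q2) contributes 0 new; branch {q1=true, q3=true, q4=false} (q2) contributes 2 new; branch {q1=true, q3=true, q4=false} (q2) contributes 0 new. Total: 6.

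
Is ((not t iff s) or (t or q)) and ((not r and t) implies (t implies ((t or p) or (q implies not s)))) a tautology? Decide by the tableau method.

Not valid

Assume the negation and expand:
Initial set: {not (((not t iff s) or (t or q)) and ((not r and t) implies (t implies ((t or p) or (q implies not s)))))}.
not (((not t iff s) or (t or q)) and ((not r and t) implies (t implies ((t or p) or (q implies not s))))): β-rule — branch into not ((not t iff s) or (t or q))  //  not ((not r and t) implies (t implies ((t or p) or (q implies not s)))).
  branch 1 (add not ((not t iff s) or (t or q))):
    not ((not t iff s) or (t or q)): α-rule — add not (not t iff s), not (t or q).
    not (t or q): α-rule — add not t, not q.
    not (not t iff s): β-rule — branch into not t, not s  //  not not t, s.
      branch 1.1 (add not t, not s):
        ○ open, literals {q=false, s=false, t=false}.
      branch 1.2 (add not not t, s):
        × closes — contains both t and not t.
  branch 2 (add not ((not r and t) implies (t implies ((t or p) or (q implies not s))))):
    not ((not r and t) implies (t implies ((t or p) or (q implies not s)))): α-rule — add (not r and t), not (t implies ((t or p) or (q implies not s))).
    (not r and t): α-rule — add not r, t.
    not (t implies ((t or p) or (q implies not s))): α-rule — add t, not ((t or p) or (q implies not s)).
    not ((t or p) or (q implies not s)): α-rule — add not (t or p), not (q implies not s).
    not (t or p): α-rule — add not t, not p.
    × closes — contains both t and not t.
2 branches closed, 1 open.
An open branch gives a countermodel: q=false, s=false, t=false (unmentioned atoms arbitrary); under it the original formula is false.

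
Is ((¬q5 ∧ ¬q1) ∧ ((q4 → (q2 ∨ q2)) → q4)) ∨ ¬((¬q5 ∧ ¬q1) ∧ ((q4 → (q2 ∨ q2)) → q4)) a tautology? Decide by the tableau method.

Valid

Assume the negation and expand:
Initial set: {¬(((¬q5 ∧ ¬q1) ∧ ((q4 → (q2 ∨ q2)) → q4)) ∨ ¬((¬q5 ∧ ¬q1) ∧ ((q4 → (q2 ∨ q2)) → q4)))}.
¬(((¬q5 ∧ ¬q1) ∧ ((q4 → (q2 ∨ q2)) → q4)) ∨ ¬((¬q5 ∧ ¬q1) ∧ ((q4 → (q2 ∨ q2)) → q4))): α-rule — add ¬((¬q5 ∧ ¬q1) ∧ ((q4 → (q2 ∨ q2)) → q4)), ¬¬((¬q5 ∧ ¬q1) ∧ ((q4 → (q2 ∨ q2)) → q4)).
¬¬((¬q5 ∧ ¬q1) ∧ ((q4 → (q2 ∨ q2)) → q4)): α-rule — add (¬q5 ∧ ¬q1), ((q4 → (q2 ∨ q2)) → q4).
(¬q5 ∧ ¬q1): α-rule — add ¬q5, ¬q1.
¬((¬q5 ∧ ¬q1) ∧ ((q4 → (q2 ∨ q2)) → q4)): β-rule — branch into ¬(¬q5 ∧ ¬q1)  //  ¬((q4 → (q2 ∨ q2)) → q4).
  branch 1 (add ¬(¬q5 ∧ ¬q1)):
    ((q4 → (q2 ∨ q2)) → q4): β-rule — branch into ¬(q4 → (q2 ∨ q2))  //  q4.
      branch 1.1 (add ¬(q4 → (q2 ∨ q2))):
        ¬(q4 → (q2 ∨ q2)): α-rule — add q4, ¬(q2 ∨ q2).
        ¬(q2 ∨ q2): α-rule — add ¬q2, ¬q2.
        ¬(¬q5 ∧ ¬q1): β-rule — branch into ¬¬q5  //  ¬¬q1.
          branch 1.1.1 (add ¬¬q5):
            × closes — contains both q5 and ¬q5.
          branch 1.1.2 (add ¬¬q1):
            × closes — contains both q1 and ¬q1.
      branch 1.2 (add q4):
        ¬(¬q5 ∧ ¬q1): β-rule — branch into ¬¬q5  //  ¬¬q1.
          branch 1.2.1 (add ¬¬q5):
            × closes — contains both q5 and ¬q5.
          branch 1.2.2 (add ¬¬q1):
            × closes — contains both q1 and ¬q1.
  branch 2 (add ¬((q4 → (q2 ∨ q2)) → q4)):
    ¬((q4 → (q2 ∨ q2)) → q4): α-rule — add (q4 → (q2 ∨ q2)), ¬q4.
    ((q4 → (q2 ∨ q2)) → q4): β-rule — branch into ¬(q4 → (q2 ∨ q2))  //  q4.
      branch 2.1 (add ¬(q4 → (q2 ∨ q2))):
        ¬(q4 → (q2 ∨ q2)): α-rule — add q4, ¬(q2 ∨ q2).
        × closes — contains both q4 and ¬q4.
      branch 2.2 (add q4):
        × closes — contains both q4 and ¬q4.
All 6 branches close.
Every branch closed, so the negation is unsatisfiable and the formula is valid.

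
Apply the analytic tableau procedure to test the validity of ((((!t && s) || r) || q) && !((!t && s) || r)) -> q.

Valid

Assume the negation and expand:
Initial set: {!(((((!t && s) || r) || q) && !((!t && s) || r)) -> q)}.
!(((((!t && s) || r) || q) && !((!t && s) || r)) -> q): α-rule — add ((((!t && s) || r) || q) && !((!t && s) || r)), !q.
((((!t && s) || r) || q) && !((!t && s) || r)): α-rule — add (((!t && s) || r) || q), !((!t && s) || r).
!((!t && s) || r): α-rule — add !(!t && s), !r.
(((!t && s) || r) || q): β-rule — branch into ((!t && s) || r)  //  q.
  branch 1 (add ((!t && s) || r)):
    !(!t && s): β-rule — branch into !!t  //  !s.
      branch 1.1 (add !!t):
        ((!t && s) || r): β-rule — branch into (!t && s)  //  r.
          branch 1.1.1 (add (!t && s)):
            (!t && s): α-rule — add !t, s.
            × closes — contains both t and !t.
          branch 1.1.2 (add r):
            × closes — contains both r and !r.
      branch 1.2 (add !s):
        ((!t && s) || r): β-rule — branch into (!t && s)  //  r.
          branch 1.2.1 (add (!t && s)):
            (!t && s): α-rule — add !t, s.
            × closes — contains both s and !s.
          branch 1.2.2 (add r):
            × closes — contains both r and !r.
  branch 2 (add q):
    × closes — contains both q and !q.
All 5 branches close.
Every branch closed, so the negation is unsatisfiable and the formula is valid.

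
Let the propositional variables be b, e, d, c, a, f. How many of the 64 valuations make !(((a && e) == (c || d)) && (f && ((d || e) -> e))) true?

Initial set: {!(((a && e) == (c || d)) && (f && ((d || e) -> e)))}.
!(((a && e) == (c || d)) && (f && ((d || e) -> e))): β-rule — branch into !((a && e) == (c || d))  //  !(f && ((d || e) -> e)).
  branch 1 (add !((a && e) == (c || d))):
    !((a && e) == (c || d)): β-rule — branch into (a && e), !(c || d)  //  !(a && e), (c || d).
      branch 1.1 (add (a && e), !(c || d)):
        (a && e): α-rule — add a, e.
        !(c || d): α-rule — add !c, !d.
        ○ open, literals {a=1, c=0, d=0, e=1}.
      branch 1.2 (add !(a && e), (c || d)):
        !(a && e): β-rule — branch into !a  //  !e.
          branch 1.2.1 (add !a):
            (c || d): β-rule — branch into c  //  d.
              branch 1.2.1.1 (add c):
                ○ open, literals {a=0, c=1}.
              branch 1.2.1.2 (add d):
                ○ open, literals {a=0, d=1}.
          branch 1.2.2 (add !e):
            (c || d): β-rule — branch into c  //  d.
              branch 1.2.2.1 (add c):
                ○ open, literals {c=1, e=0}.
              branch 1.2.2.2 (add d):
                ○ open, literals {d=1, e=0}.
  branch 2 (add !(f && ((d || e) -> e))):
    !(f && ((d || e) -> e)): β-rule — branch into !f  //  !((d || e) -> e).
      branch 2.1 (add !f):
        ○ open, literals {f=0}.
      branch 2.2 (add !((d || e) -> e)):
        !((d || e) -> e): α-rule — add (d || e), !e.
        (d || e): β-rule — branch into d  //  e.
          branch 2.2.1 (add d):
            ○ open, literals {d=1, e=0}.
          branch 2.2.2 (add e):
            × closes — contains both e and !e.
1 branch closed, 7 open.
Each open branch fixes some atoms; the unmentioned ones are free. Counting distinct full assignments: branch {a=1, c=0, d=0, e=1} (b, f) contributes 4 new; branch {a=0, c=1} (b, e, d, f) contributes 16 new; branch {a=0, d=1} (b, e, c, f) contributes 8 new; branch {c=1, e=0} (b, d, a, f) contributes 8 new; branch {d=1, e=0} (b, c, a, f) contributes 4 new; branch {f=0} (b, e, d, c, a) contributes 12 new; branch {d=1, e=0} (b, c, a, f) contributes 0 new. Total: 52.

52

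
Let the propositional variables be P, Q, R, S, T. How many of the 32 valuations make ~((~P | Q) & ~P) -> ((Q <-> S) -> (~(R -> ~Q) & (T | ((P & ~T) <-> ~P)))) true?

25

Initial set: {(~((~P | Q) & ~P) -> ((Q <-> S) -> (~(R -> ~Q) & (T | ((P & ~T) <-> ~P)))))}.
(~((~P | Q) & ~P) -> ((Q <-> S) -> (~(R -> ~Q) & (T | ((P & ~T) <-> ~P))))): β-rule — branch into ~~((~P | Q) & ~P)  //  ((Q <-> S) -> (~(R -> ~Q) & (T | ((P & ~T) <-> ~P)))).
  branch 1 (add ~~((~P | Q) & ~P)):
    ~~((~P | Q) & ~P): α-rule — add (~P | Q), ~P.
    (~P | Q): β-rule — branch into ~P  //  Q.
      branch 1.1 (add ~P):
        ○ open, literals {P=F}.
      branch 1.2 (add Q):
        ○ open, literals {P=F, Q=T}.
  branch 2 (add ((Q <-> S) -> (~(R -> ~Q) & (T | ((P & ~T) <-> ~P))))):
    ((Q <-> S) -> (~(R -> ~Q) & (T | ((P & ~T) <-> ~P)))): β-rule — branch into ~(Q <-> S)  //  (~(R -> ~Q) & (T | ((P & ~T) <-> ~P))).
      branch 2.1 (add ~(Q <-> S)):
        ~(Q <-> S): β-rule — branch into Q, ~S  //  ~Q, S.
          branch 2.1.1 (add Q, ~S):
            ○ open, literals {Q=T, S=F}.
          branch 2.1.2 (add ~Q, S):
            ○ open, literals {Q=F, S=T}.
      branch 2.2 (add (~(R -> ~Q) & (T | ((P & ~T) <-> ~P)))):
        (~(R -> ~Q) & (T | ((P & ~T) <-> ~P))): α-rule — add ~(R -> ~Q), (T | ((P & ~T) <-> ~P)).
        ~(R -> ~Q): α-rule — add R, ~~Q.
        (T | ((P & ~T) <-> ~P)): β-rule — branch into T  //  ((P & ~T) <-> ~P).
          branch 2.2.1 (add T):
            ○ open, literals {Q=T, R=T, T=T}.
          branch 2.2.2 (add ((P & ~T) <-> ~P)):
            ((P & ~T) <-> ~P): β-rule — branch into (P & ~T), ~P  //  ~(P & ~T), ~~P.
              branch 2.2.2.1 (add (P & ~T), ~P):
                (P & ~T): α-rule — add P, ~T.
                × closes — contains both P and ~P.
              branch 2.2.2.2 (add ~(P & ~T), ~~P):
                ~(P & ~T): β-rule — branch into ~P  //  ~~T.
                  branch 2.2.2.2.1 (add ~P):
                    × closes — contains both P and ~P.
                  branch 2.2.2.2.2 (add ~~T):
                    ○ open, literals {P=T, Q=T, R=T, T=T}.
2 branches closed, 6 open.
Each open branch fixes some atoms; the unmentioned ones are free. Counting distinct full assignments: branch {P=F} (Q, R, S, T) contributes 16 new; branch {P=F, Q=T} (R, S, T) contributes 0 new; branch {Q=T, S=F} (P, R, T) contributes 4 new; branch {Q=F, S=T} (P, R, T) contributes 4 new; branch {Q=T, R=T, T=T} (P, S) contributes 1 new; branch {P=T, Q=T, R=T, T=T} (S) contributes 0 new. Total: 25.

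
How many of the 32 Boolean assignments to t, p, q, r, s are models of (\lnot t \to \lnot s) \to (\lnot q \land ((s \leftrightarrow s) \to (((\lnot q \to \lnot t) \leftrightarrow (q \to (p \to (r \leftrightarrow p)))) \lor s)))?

Initial set: {((\lnot t \to \lnot s) \to (\lnot q \land ((s \leftrightarrow s) \to (((\lnot q \to \lnot t) \leftrightarrow (q \to (p \to (r \leftrightarrow p)))) \lor s))))}.
((\lnot t \to \lnot s) \to (\lnot q \land ((s \leftrightarrow s) \to (((\lnot q \to \lnot t) \leftrightarrow (q \to (p \to (r \leftrightarrow p)))) \lor s)))): β-rule — branch into \lnot (\lnot t \to \lnot s)  //  (\lnot q \land ((s \leftrightarrow s) \to (((\lnot q \to \lnot t) \leftrightarrow (q \to (p \to (r \leftrightarrow p)))) \lor s))).
  branch 1 (add \lnot (\lnot t \to \lnot s)):
    \lnot (\lnot t \to \lnot s): α-rule — add \lnot t, \lnot \lnot s.
    ○ open, literals {s=true, t=false}.
  branch 2 (add (\lnot q \land ((s \leftrightarrow s) \to (((\lnot q \to \lnot t) \leftrightarrow (q \to (p \to (r \leftrightarrow p)))) \lor s)))):
    (\lnot q \land ((s \leftrightarrow s) \to (((\lnot q \to \lnot t) \leftrightarrow (q \to (p \to (r \leftrightarrow p)))) \lor s))): α-rule — add \lnot q, ((s \leftrightarrow s) \to (((\lnot q \to \lnot t) \leftrightarrow (q \to (p \to (r \leftrightarrow p)))) \lor s)).
    ((s \leftrightarrow s) \to (((\lnot q \to \lnot t) \leftrightarrow (q \to (p \to (r \leftrightarrow p)))) \lor s)): β-rule — branch into \lnot (s \leftrightarrow s)  //  (((\lnot q \to \lnot t) \leftrightarrow (q \to (p \to (r \leftrightarrow p)))) \lor s).
      branch 2.1 (add \lnot (s \leftrightarrow s)):
        \lnot (s \leftrightarrow s): β-rule — branch into s, \lnot s  //  \lnot s, s.
          branch 2.1.1 (add s, \lnot s):
            × closes — contains both s and \lnot s.
          branch 2.1.2 (add \lnot s, s):
            × closes — contains both s and \lnot s.
      branch 2.2 (add (((\lnot q \to \lnot t) \leftrightarrow (q \to (p \to (r \leftrightarrow p)))) \lor s)):
        (((\lnot q \to \lnot t) \leftrightarrow (q \to (p \to (r \leftrightarrow p)))) \lor s): β-rule — branch into ((\lnot q \to \lnot t) \leftrightarrow (q \to (p \to (r \leftrightarrow p))))  //  s.
          branch 2.2.1 (add ((\lnot q \to \lnot t) \leftrightarrow (q \to (p \to (r \leftrightarrow p))))):
            ((\lnot q \to \lnot t) \leftrightarrow (q \to (p \to (r \leftrightarrow p)))): β-rule — branch into (\lnot q \to \lnot t), (q \to (p \to (r \leftrightarrow p)))  //  \lnot (\lnot q \to \lnot t), \lnot (q \to (p \to (r \leftrightarrow p))).
              branch 2.2.1.1 (add (\lnot q \to \lnot t), (q \to (p \to (r \leftrightarrow p)))):
                (\lnot q \to \lnot t): β-rule — branch into \lnot \lnot q  //  \lnot t.
                  branch 2.2.1.1.1 (add \lnot \lnot q):
                    × closes — contains both q and \lnot q.
                  branch 2.2.1.1.2 (add \lnot t):
                    (q \to (p \to (r \leftrightarrow p))): β-rule — branch into \lnot q  //  (p \to (r \leftrightarrow p)).
                      branch 2.2.1.1.2.1 (add \lnot q):
                        ○ open, literals {q=false, t=false}.
                      branch 2.2.1.1.2.2 (add (p \to (r \leftrightarrow p))):
                        (p \to (r \leftrightarrow p)): β-rule — branch into \lnot p  //  (r \leftrightarrow p).
                          branch 2.2.1.1.2.2.1 (add \lnot p):
                            ○ open, literals {p=false, q=false, t=false}.
                          branch 2.2.1.1.2.2.2 (add (r \leftrightarrow p)):
                            (r \leftrightarrow p): β-rule — branch into r, p  //  \lnot r, \lnot p.
                              branch 2.2.1.1.2.2.2.1 (add r, p):
                                ○ open, literals {p=true, q=false, r=true, t=false}.
                              branch 2.2.1.1.2.2.2.2 (add \lnot r, \lnot p):
                                ○ open, literals {p=false, q=false, r=false, t=false}.
              branch 2.2.1.2 (add \lnot (\lnot q \to \lnot t), \lnot (q \to (p \to (r \leftrightarrow p)))):
                \lnot (\lnot q \to \lnot t): α-rule — add \lnot q, \lnot \lnot t.
                \lnot (q \to (p \to (r \leftrightarrow p))): α-rule — add q, \lnot (p \to (r \leftrightarrow p)).
                × closes — contains both q and \lnot q.
          branch 2.2.2 (add s):
            ○ open, literals {q=false, s=true}.
4 branches closed, 6 open.
Each open branch fixes some atoms; the unmentioned ones are free. Counting distinct full assignments: branch {s=true, t=false} (p, q, r) contributes 8 new; branch {q=false, t=false} (p, r, s) contributes 4 new; branch {p=false, q=false, t=false} (r, s) contributes 0 new; branch {p=true, q=false, r=true, t=false} (s) contributes 0 new; branch {p=false, q=false, r=false, t=false} (s) contributes 0 new; branch {q=false, s=true} (t, p, r) contributes 4 new. Total: 16.

16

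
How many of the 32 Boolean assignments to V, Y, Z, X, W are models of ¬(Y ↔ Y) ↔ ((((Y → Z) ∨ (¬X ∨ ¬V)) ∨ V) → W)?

Initial set: {(¬(Y ↔ Y) ↔ ((((Y → Z) ∨ (¬X ∨ ¬V)) ∨ V) → W))}.
(¬(Y ↔ Y) ↔ ((((Y → Z) ∨ (¬X ∨ ¬V)) ∨ V) → W)): β-rule — branch into ¬(Y ↔ Y), ((((Y → Z) ∨ (¬X ∨ ¬V)) ∨ V) → W)  //  ¬¬(Y ↔ Y), ¬((((Y → Z) ∨ (¬X ∨ ¬V)) ∨ V) → W).
  branch 1 (add ¬(Y ↔ Y), ((((Y → Z) ∨ (¬X ∨ ¬V)) ∨ V) → W)):
    ¬(Y ↔ Y): β-rule — branch into Y, ¬Y  //  ¬Y, Y.
      branch 1.1 (add Y, ¬Y):
        × closes — contains both Y and ¬Y.
      branch 1.2 (add ¬Y, Y):
        × closes — contains both Y and ¬Y.
  branch 2 (add ¬¬(Y ↔ Y), ¬((((Y → Z) ∨ (¬X ∨ ¬V)) ∨ V) → W)):
    ¬((((Y → Z) ∨ (¬X ∨ ¬V)) ∨ V) → W): α-rule — add (((Y → Z) ∨ (¬X ∨ ¬V)) ∨ V), ¬W.
    ¬¬(Y ↔ Y): β-rule — branch into Y, Y  //  ¬Y, ¬Y.
      branch 2.1 (add Y, Y):
        (((Y → Z) ∨ (¬X ∨ ¬V)) ∨ V): β-rule — branch into ((Y → Z) ∨ (¬X ∨ ¬V))  //  V.
          branch 2.1.1 (add ((Y → Z) ∨ (¬X ∨ ¬V))):
            ((Y → Z) ∨ (¬X ∨ ¬V)): β-rule — branch into (Y → Z)  //  (¬X ∨ ¬V).
              branch 2.1.1.1 (add (Y → Z)):
                (Y → Z): β-rule — branch into ¬Y  //  Z.
                  branch 2.1.1.1.1 (add ¬Y):
                    × closes — contains both Y and ¬Y.
                  branch 2.1.1.1.2 (add Z):
                    ○ open, literals {W=F, Y=T, Z=T}.
              branch 2.1.1.2 (add (¬X ∨ ¬V)):
                (¬X ∨ ¬V): β-rule — branch into ¬X  //  ¬V.
                  branch 2.1.1.2.1 (add ¬X):
                    ○ open, literals {W=F, X=F, Y=T}.
                  branch 2.1.1.2.2 (add ¬V):
                    ○ open, literals {V=F, W=F, Y=T}.
          branch 2.1.2 (add V):
            ○ open, literals {V=T, W=F, Y=T}.
      branch 2.2 (add ¬Y, ¬Y):
        (((Y → Z) ∨ (¬X ∨ ¬V)) ∨ V): β-rule — branch into ((Y → Z) ∨ (¬X ∨ ¬V))  //  V.
          branch 2.2.1 (add ((Y → Z) ∨ (¬X ∨ ¬V))):
            ((Y → Z) ∨ (¬X ∨ ¬V)): β-rule — branch into (Y → Z)  //  (¬X ∨ ¬V).
              branch 2.2.1.1 (add (Y → Z)):
                (Y → Z): β-rule — branch into ¬Y  //  Z.
                  branch 2.2.1.1.1 (add ¬Y):
                    ○ open, literals {W=F, Y=F}.
                  branch 2.2.1.1.2 (add Z):
                    ○ open, literals {W=F, Y=F, Z=T}.
              branch 2.2.1.2 (add (¬X ∨ ¬V)):
                (¬X ∨ ¬V): β-rule — branch into ¬X  //  ¬V.
                  branch 2.2.1.2.1 (add ¬X):
                    ○ open, literals {W=F, X=F, Y=F}.
                  branch 2.2.1.2.2 (add ¬V):
                    ○ open, literals {V=F, W=F, Y=F}.
          branch 2.2.2 (add V):
            ○ open, literals {V=T, W=F, Y=F}.
3 branches closed, 9 open.
Each open branch fixes some atoms; the unmentioned ones are free. Counting distinct full assignments: branch {W=F, Y=T, Z=T} (V, X) contributes 4 new; branch {W=F, X=F, Y=T} (V, Z) contributes 2 new; branch {V=F, W=F, Y=T} (Z, X) contributes 1 new; branch {V=T, W=F, Y=T} (Z, X) contributes 1 new; branch {W=F, Y=F} (V, Z, X) contributes 8 new; branch {W=F, Y=F, Z=T} (V, X) contributes 0 new; branch {W=F, X=F, Y=F} (V, Z) contributes 0 new; branch {V=F, W=F, Y=F} (Z, X) contributes 0 new; branch {V=T, W=F, Y=F} (Z, X) contributes 0 new. Total: 16.

16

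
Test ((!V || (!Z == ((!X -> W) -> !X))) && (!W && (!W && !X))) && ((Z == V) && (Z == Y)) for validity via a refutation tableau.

Assume the negation and expand:
Initial set: {!(((!V || (!Z == ((!X -> W) -> !X))) && (!W && (!W && !X))) && ((Z == V) && (Z == Y)))}.
!(((!V || (!Z == ((!X -> W) -> !X))) && (!W && (!W && !X))) && ((Z == V) && (Z == Y))): β-rule — branch into !((!V || (!Z == ((!X -> W) -> !X))) && (!W && (!W && !X)))  //  !((Z == V) && (Z == Y)).
  branch 1 (add !((!V || (!Z == ((!X -> W) -> !X))) && (!W && (!W && !X)))):
    !((!V || (!Z == ((!X -> W) -> !X))) && (!W && (!W && !X))): β-rule — branch into !(!V || (!Z == ((!X -> W) -> !X)))  //  !(!W && (!W && !X)).
      branch 1.1 (add !(!V || (!Z == ((!X -> W) -> !X)))):
        !(!V || (!Z == ((!X -> W) -> !X))): α-rule — add !!V, !(!Z == ((!X -> W) -> !X)).
        !(!Z == ((!X -> W) -> !X)): β-rule — branch into !Z, !((!X -> W) -> !X)  //  !!Z, ((!X -> W) -> !X).
          branch 1.1.1 (add !Z, !((!X -> W) -> !X)):
            !((!X -> W) -> !X): α-rule — add (!X -> W), !!X.
            (!X -> W): β-rule — branch into !!X  //  W.
              branch 1.1.1.1 (add !!X):
                ○ open, literals {V=true, X=true, Z=false}.
              branch 1.1.1.2 (add W):
                ○ open, literals {V=true, W=true, X=true, Z=false}.
          branch 1.1.2 (add !!Z, ((!X -> W) -> !X)):
            ((!X -> W) -> !X): β-rule — branch into !(!X -> W)  //  !X.
              branch 1.1.2.1 (add !(!X -> W)):
                !(!X -> W): α-rule — add !X, !W.
                ○ open, literals {V=true, W=false, X=false, Z=true}.
              branch 1.1.2.2 (add !X):
                ○ open, literals {V=true, X=false, Z=true}.
      branch 1.2 (add !(!W && (!W && !X))):
        !(!W && (!W && !X)): β-rule — branch into !!W  //  !(!W && !X).
          branch 1.2.1 (add !!W):
            ○ open, literals {W=true}.
          branch 1.2.2 (add !(!W && !X)):
            !(!W && !X): β-rule — branch into !!W  //  !!X.
              branch 1.2.2.1 (add !!W):
                ○ open, literals {W=true}.
              branch 1.2.2.2 (add !!X):
                ○ open, literals {X=true}.
  branch 2 (add !((Z == V) && (Z == Y))):
    !((Z == V) && (Z == Y)): β-rule — branch into !(Z == V)  //  !(Z == Y).
      branch 2.1 (add !(Z == V)):
        !(Z == V): β-rule — branch into Z, !V  //  !Z, V.
          branch 2.1.1 (add Z, !V):
            ○ open, literals {V=false, Z=true}.
          branch 2.1.2 (add !Z, V):
            ○ open, literals {V=true, Z=false}.
      branch 2.2 (add !(Z == Y)):
        !(Z == Y): β-rule — branch into Z, !Y  //  !Z, Y.
          branch 2.2.1 (add Z, !Y):
            ○ open, literals {Y=false, Z=true}.
          branch 2.2.2 (add !Z, Y):
            ○ open, literals {Y=true, Z=false}.
0 branches closed, 11 open.
An open branch gives a countermodel: V=true, X=true, Z=false (unmentioned atoms arbitrary); under it the original formula is false.

Not valid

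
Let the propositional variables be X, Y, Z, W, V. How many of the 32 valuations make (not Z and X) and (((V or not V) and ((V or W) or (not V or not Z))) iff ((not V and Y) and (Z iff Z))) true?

Initial set: {((not Z and X) and (((V or not V) and ((V or W) or (not V or not Z))) iff ((not V and Y) and (Z iff Z))))}.
((not Z and X) and (((V or not V) and ((V or W) or (not V or not Z))) iff ((not V and Y) and (Z iff Z)))): α-rule — add (not Z and X), (((V or not V) and ((V or W) or (not V or not Z))) iff ((not V and Y) and (Z iff Z))).
(not Z and X): α-rule — add not Z, X.
(((V or not V) and ((V or W) or (not V or not Z))) iff ((not V and Y) and (Z iff Z))): β-rule — branch into ((V or not V) and ((V or W) or (not V or not Z))), ((not V and Y) and (Z iff Z))  //  not ((V or not V) and ((V or W) or (not V or not Z))), not ((not V and Y) and (Z iff Z)).
  branch 1 (add ((V or not V) and ((V or W) or (not V or not Z))), ((not V and Y) and (Z iff Z))):
    ((V or not V) and ((V or W) or (not V or not Z))): α-rule — add (V or not V), ((V or W) or (not V or not Z)).
    ((not V and Y) and (Z iff Z)): α-rule — add (not V and Y), (Z iff Z).
    (not V and Y): α-rule — add not V, Y.
    (V or not V): β-rule — branch into V  //  not V.
      branch 1.1 (add V):
        × closes — contains both V and not V.
      branch 1.2 (add not V):
        ((V or W) or (not V or not Z)): β-rule — branch into (V or W)  //  (not V or not Z).
          branch 1.2.1 (add (V or W)):
            (Z iff Z): β-rule — branch into Z, Z  //  not Z, not Z.
              branch 1.2.1.1 (add Z, Z):
                × closes — contains both Z and not Z.
              branch 1.2.1.2 (add not Z, not Z):
                (V or W): β-rule — branch into V  //  W.
                  branch 1.2.1.2.1 (add V):
                    × closes — contains both V and not V.
                  branch 1.2.1.2.2 (add W):
                    ○ open, literals {V=false, W=true, X=true, Y=true, Z=false}.
          branch 1.2.2 (add (not V or not Z)):
            (Z iff Z): β-rule — branch into Z, Z  //  not Z, not Z.
              branch 1.2.2.1 (add Z, Z):
                × closes — contains both Z and not Z.
              branch 1.2.2.2 (add not Z, not Z):
                (not V or not Z): β-rule — branch into not V  //  not Z.
                  branch 1.2.2.2.1 (add not V):
                    ○ open, literals {V=false, X=true, Y=true, Z=false}.
                  branch 1.2.2.2.2 (add not Z):
                    ○ open, literals {V=false, X=true, Y=true, Z=false}.
  branch 2 (add not ((V or not V) and ((V or W) or (not V or not Z))), not ((not V and Y) and (Z iff Z))):
    not ((V or not V) and ((V or W) or (not V or not Z))): β-rule — branch into not (V or not V)  //  not ((V or W) or (not V or not Z)).
      branch 2.1 (add not (V or not V)):
        not (V or not V): α-rule — add not V, not not V.
        × closes — contains both V and not V.
      branch 2.2 (add not ((V or W) or (not V or not Z))):
        not ((V or W) or (not V or not Z)): α-rule — add not (V or W), not (not V or not Z).
        not (V or W): α-rule — add not V, not W.
        not (not V or not Z): α-rule — add not not V, not not Z.
        × closes — contains both V and not V.
6 branches closed, 3 open.
Each open branch fixes some atoms; the unmentioned ones are free. Counting distinct full assignments: branch {V=false, W=true, X=true, Y=true, Z=false} (none free) contributes 1 new; branch {V=false, X=true, Y=true, Z=false} (W) contributes 1 new; branch {V=false, X=true, Y=true, Z=false} (W) contributes 0 new. Total: 2.

2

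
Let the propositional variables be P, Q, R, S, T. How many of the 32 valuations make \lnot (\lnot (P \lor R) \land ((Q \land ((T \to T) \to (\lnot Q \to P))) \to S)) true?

26

Initial set: {\lnot (\lnot (P \lor R) \land ((Q \land ((T \to T) \to (\lnot Q \to P))) \to S))}.
\lnot (\lnot (P \lor R) \land ((Q \land ((T \to T) \to (\lnot Q \to P))) \to S)): β-rule — branch into \lnot \lnot (P \lor R)  //  \lnot ((Q \land ((T \to T) \to (\lnot Q \to P))) \to S).
  branch 1 (add \lnot \lnot (P \lor R)):
    \lnot \lnot (P \lor R): β-rule — branch into P  //  R.
      branch 1.1 (add P):
        ○ open, literals {P=true}.
      branch 1.2 (add R):
        ○ open, literals {R=true}.
  branch 2 (add \lnot ((Q \land ((T \to T) \to (\lnot Q \to P))) \to S)):
    \lnot ((Q \land ((T \to T) \to (\lnot Q \to P))) \to S): α-rule — add (Q \land ((T \to T) \to (\lnot Q \to P))), \lnot S.
    (Q \land ((T \to T) \to (\lnot Q \to P))): α-rule — add Q, ((T \to T) \to (\lnot Q \to P)).
    ((T \to T) \to (\lnot Q \to P)): β-rule — branch into \lnot (T \to T)  //  (\lnot Q \to P).
      branch 2.1 (add \lnot (T \to T)):
        \lnot (T \to T): α-rule — add T, \lnot T.
        × closes — contains both T and \lnot T.
      branch 2.2 (add (\lnot Q \to P)):
        (\lnot Q \to P): β-rule — branch into \lnot \lnot Q  //  P.
          branch 2.2.1 (add \lnot \lnot Q):
            ○ open, literals {Q=true, S=false}.
          branch 2.2.2 (add P):
            ○ open, literals {P=true, Q=true, S=false}.
1 branch closed, 4 open.
Each open branch fixes some atoms; the unmentioned ones are free. Counting distinct full assignments: branch {P=true} (Q, R, S, T) contributes 16 new; branch {R=true} (P, Q, S, T) contributes 8 new; branch {Q=true, S=false} (P, R, T) contributes 2 new; branch {P=true, Q=true, S=false} (R, T) contributes 0 new. Total: 26.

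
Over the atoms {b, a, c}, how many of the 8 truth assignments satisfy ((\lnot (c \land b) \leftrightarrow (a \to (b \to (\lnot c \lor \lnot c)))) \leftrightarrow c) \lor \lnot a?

Initial set: {(((\lnot (c \land b) \leftrightarrow (a \to (b \to (\lnot c \lor \lnot c)))) \leftrightarrow c) \lor \lnot a)}.
(((\lnot (c \land b) \leftrightarrow (a \to (b \to (\lnot c \lor \lnot c)))) \leftrightarrow c) \lor \lnot a): β-rule — branch into ((\lnot (c \land b) \leftrightarrow (a \to (b \to (\lnot c \lor \lnot c)))) \leftrightarrow c)  //  \lnot a.
  branch 1 (add ((\lnot (c \land b) \leftrightarrow (a \to (b \to (\lnot c \lor \lnot c)))) \leftrightarrow c)):
    ((\lnot (c \land b) \leftrightarrow (a \to (b \to (\lnot c \lor \lnot c)))) \leftrightarrow c): β-rule — branch into (\lnot (c \land b) \leftrightarrow (a \to (b \to (\lnot c \lor \lnot c)))), c  //  \lnot (\lnot (c \land b) \leftrightarrow (a \to (b \to (\lnot c \lor \lnot c)))), \lnot c.
      branch 1.1 (add (\lnot (c \land b) \leftrightarrow (a \to (b \to (\lnot c \lor \lnot c)))), c):
        (\lnot (c \land b) \leftrightarrow (a \to (b \to (\lnot c \lor \lnot c)))): β-rule — branch into \lnot (c \land b), (a \to (b \to (\lnot c \lor \lnot c)))  //  \lnot \lnot (c \land b), \lnot (a \to (b \to (\lnot c \lor \lnot c))).
          branch 1.1.1 (add \lnot (c \land b), (a \to (b \to (\lnot c \lor \lnot c)))):
            \lnot (c \land b): β-rule — branch into \lnot c  //  \lnot b.
              branch 1.1.1.1 (add \lnot c):
                × closes — contains both c and \lnot c.
              branch 1.1.1.2 (add \lnot b):
                (a \to (b \to (\lnot c \lor \lnot c))): β-rule — branch into \lnot a  //  (b \to (\lnot c \lor \lnot c)).
                  branch 1.1.1.2.1 (add \lnot a):
                    ○ open, literals {a=0, b=0, c=1}.
                  branch 1.1.1.2.2 (add (b \to (\lnot c \lor \lnot c))):
                    (b \to (\lnot c \lor \lnot c)): β-rule — branch into \lnot b  //  (\lnot c \lor \lnot c).
                      branch 1.1.1.2.2.1 (add \lnot b):
                        ○ open, literals {b=0, c=1}.
                      branch 1.1.1.2.2.2 (add (\lnot c \lor \lnot c)):
                        (\lnot c \lor \lnot c): β-rule — branch into \lnot c  //  \lnot c.
                          branch 1.1.1.2.2.2.1 (add \lnot c):
                            × closes — contains both c and \lnot c.
                          branch 1.1.1.2.2.2.2 (add \lnot c):
                            × closes — contains both c and \lnot c.
          branch 1.1.2 (add \lnot \lnot (c \land b), \lnot (a \to (b \to (\lnot c \lor \lnot c)))):
            \lnot \lnot (c \land b): α-rule — add c, b.
            \lnot (a \to (b \to (\lnot c \lor \lnot c))): α-rule — add a, \lnot (b \to (\lnot c \lor \lnot c)).
            \lnot (b \to (\lnot c \lor \lnot c)): α-rule — add b, \lnot (\lnot c \lor \lnot c).
            \lnot (\lnot c \lor \lnot c): α-rule — add \lnot \lnot c, \lnot \lnot c.
            ○ open, literals {a=1, b=1, c=1}.
      branch 1.2 (add \lnot (\lnot (c \land b) \leftrightarrow (a \to (b \to (\lnot c \lor \lnot c)))), \lnot c):
        \lnot (\lnot (c \land b) \leftrightarrow (a \to (b \to (\lnot c \lor \lnot c)))): β-rule — branch into \lnot (c \land b), \lnot (a \to (b \to (\lnot c \lor \lnot c)))  //  \lnot \lnot (c \land b), (a \to (b \to (\lnot c \lor \lnot c))).
          branch 1.2.1 (add \lnot (c \land b), \lnot (a \to (b \to (\lnot c \lor \lnot c)))):
            \lnot (a \to (b \to (\lnot c \lor \lnot c))): α-rule — add a, \lnot (b \to (\lnot c \lor \lnot c)).
            \lnot (b \to (\lnot c \lor \lnot c)): α-rule — add b, \lnot (\lnot c \lor \lnot c).
            \lnot (\lnot c \lor \lnot c): α-rule — add \lnot \lnot c, \lnot \lnot c.
            × closes — contains both c and \lnot c.
          branch 1.2.2 (add \lnot \lnot (c \land b), (a \to (b \to (\lnot c \lor \lnot c)))):
            \lnot \lnot (c \land b): α-rule — add c, b.
            × closes — contains both c and \lnot c.
  branch 2 (add \lnot a):
    ○ open, literals {a=0}.
5 branches closed, 4 open.
Each open branch fixes some atoms; the unmentioned ones are free. Counting distinct full assignments: branch {a=0, b=0, c=1} (none free) contributes 1 new; branch {b=0, c=1} (a) contributes 1 new; branch {a=1, b=1, c=1} (none free) contributes 1 new; branch {a=0} (b, c) contributes 3 new. Total: 6.

6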